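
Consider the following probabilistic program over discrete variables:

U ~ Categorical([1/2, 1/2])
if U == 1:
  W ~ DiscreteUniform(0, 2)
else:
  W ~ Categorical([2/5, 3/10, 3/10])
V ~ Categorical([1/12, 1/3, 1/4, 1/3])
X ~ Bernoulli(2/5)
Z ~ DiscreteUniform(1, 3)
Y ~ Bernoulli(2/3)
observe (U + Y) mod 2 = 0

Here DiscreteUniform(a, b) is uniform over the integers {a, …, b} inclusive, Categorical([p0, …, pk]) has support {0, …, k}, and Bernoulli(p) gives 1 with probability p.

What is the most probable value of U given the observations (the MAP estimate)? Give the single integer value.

argmax_v P(U = v | obs) = 1

Enumerate traces; 144 have nonzero weight after conditioning:
  (U=0, W=0, V=0, X=0, Z=1, Y=0) weight 1/900
  (U=0, W=0, V=0, X=0, Z=2, Y=0) weight 1/900
  (U=0, W=0, V=0, X=0, Z=3, Y=0) weight 1/900
  (U=0, W=0, V=0, X=1, Z=1, Y=0) weight 1/1350
  (U=0, W=0, V=0, X=1, Z=2, Y=0) weight 1/1350
  (U=0, W=0, V=0, X=1, Z=3, Y=0) weight 1/1350
  (U=0, W=0, V=1, X=0, Z=1, Y=0) weight 1/225
  (U=0, W=0, V=1, X=0, Z=2, Y=0) weight 1/225
  (U=1, W=0, V=0, X=0, Z=1, Y=1) weight 1/540
  … 135 more
Group by U:
  weight(U=0) = 1/6
  weight(U=1) = 1/3
Total weight = 1/6 + 1/3 = 1/2
P(U=0 | obs) = 1/6 / 1/2 = 1/3
P(U=1 | obs) = 1/3 / 1/2 = 2/3
argmax = 1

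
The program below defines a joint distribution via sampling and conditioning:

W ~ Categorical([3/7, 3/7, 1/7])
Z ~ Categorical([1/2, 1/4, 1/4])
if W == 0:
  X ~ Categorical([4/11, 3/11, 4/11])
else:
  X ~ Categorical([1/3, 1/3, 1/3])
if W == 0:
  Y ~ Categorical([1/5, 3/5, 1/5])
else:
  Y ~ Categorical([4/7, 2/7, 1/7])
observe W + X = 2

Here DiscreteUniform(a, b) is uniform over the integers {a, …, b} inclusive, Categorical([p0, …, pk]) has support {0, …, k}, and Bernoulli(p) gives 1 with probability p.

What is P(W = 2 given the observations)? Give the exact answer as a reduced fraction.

P(W = 2 | obs) = 11/80

Enumerate traces; 27 have nonzero weight after conditioning:
  (W=0, Z=0, X=2, Y=0) weight 6/385
  (W=0, Z=0, X=2, Y=1) weight 18/385
  (W=0, Z=0, X=2, Y=2) weight 6/385
  (W=0, Z=1, X=2, Y=0) weight 3/385
  (W=0, Z=1, X=2, Y=1) weight 9/385
  (W=0, Z=1, X=2, Y=2) weight 3/385
  (W=0, Z=2, X=2, Y=0) weight 3/385
  (W=0, Z=2, X=2, Y=1) weight 9/385
  (W=1, Z=0, X=1, Y=0) weight 2/49
  (W=2, Z=0, X=0, Y=0) weight 2/147
  … 17 more
Group by W:
  weight(W=0) = 12/77
  weight(W=1) = 1/7
  weight(W=2) = 1/21
Total weight = 12/77 + 1/7 + 1/21 = 80/231
P(W=0 | obs) = 12/77 / 80/231 = 9/20
P(W=1 | obs) = 1/7 / 80/231 = 33/80
P(W=2 | obs) = 1/21 / 80/231 = 11/80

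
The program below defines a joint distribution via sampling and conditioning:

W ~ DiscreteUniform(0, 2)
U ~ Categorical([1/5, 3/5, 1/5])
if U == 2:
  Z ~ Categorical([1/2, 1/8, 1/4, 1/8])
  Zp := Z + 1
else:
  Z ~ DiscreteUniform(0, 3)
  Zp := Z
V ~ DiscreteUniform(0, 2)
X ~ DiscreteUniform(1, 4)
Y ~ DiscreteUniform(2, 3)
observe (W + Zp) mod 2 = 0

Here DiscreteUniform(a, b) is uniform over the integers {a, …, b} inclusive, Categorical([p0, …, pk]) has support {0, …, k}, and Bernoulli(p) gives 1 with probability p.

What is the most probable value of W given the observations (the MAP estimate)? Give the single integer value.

argmax_v P(W = v | obs) = 1

Enumerate traces; 432 have nonzero weight after conditioning:
  (W=0, U=0, Z=0, V=0, X=1, Y=2) weight 1/1440
  (W=0, U=0, Z=0, V=0, X=1, Y=3) weight 1/1440
  (W=0, U=0, Z=0, V=0, X=2, Y=2) weight 1/1440
  (W=0, U=0, Z=0, V=0, X=2, Y=3) weight 1/1440
  (W=0, U=0, Z=0, V=0, X=3, Y=2) weight 1/1440
  (W=0, U=0, Z=0, V=0, X=3, Y=3) weight 1/1440
  (W=0, U=0, Z=0, V=0, X=4, Y=2) weight 1/1440
  (W=0, U=0, Z=0, V=0, X=4, Y=3) weight 1/1440
  (W=1, U=0, Z=1, V=0, X=1, Y=2) weight 1/1440
  (W=2, U=0, Z=0, V=0, X=1, Y=2) weight 1/1440
  … 422 more
Group by W:
  weight(W=0) = 3/20
  weight(W=1) = 11/60
  weight(W=2) = 3/20
Total weight = 3/20 + 11/60 + 3/20 = 29/60
P(W=0 | obs) = 3/20 / 29/60 = 9/29
P(W=1 | obs) = 11/60 / 29/60 = 11/29
P(W=2 | obs) = 3/20 / 29/60 = 9/29
argmax = 1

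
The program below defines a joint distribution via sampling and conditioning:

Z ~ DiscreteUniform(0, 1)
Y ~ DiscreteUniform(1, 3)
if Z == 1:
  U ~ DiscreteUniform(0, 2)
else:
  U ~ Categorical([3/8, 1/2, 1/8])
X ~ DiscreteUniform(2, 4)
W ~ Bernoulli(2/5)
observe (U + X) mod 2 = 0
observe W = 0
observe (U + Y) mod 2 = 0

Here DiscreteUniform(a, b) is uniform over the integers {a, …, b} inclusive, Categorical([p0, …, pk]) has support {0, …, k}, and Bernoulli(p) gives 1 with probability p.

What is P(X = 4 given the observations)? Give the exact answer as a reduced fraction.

P(X = 4 | obs) = 7/24

Enumerate traces; 12 have nonzero weight after conditioning:
  (Z=0, Y=1, U=1, X=3, W=0) weight 1/60
  (Z=0, Y=2, U=0, X=2, W=0) weight 1/80
  (Z=0, Y=2, U=0, X=4, W=0) weight 1/80
  (Z=0, Y=2, U=2, X=2, W=0) weight 1/240
  (Z=0, Y=2, U=2, X=4, W=0) weight 1/240
  (Z=0, Y=3, U=1, X=3, W=0) weight 1/60
  (Z=1, Y=1, U=1, X=3, W=0) weight 1/90
  (Z=1, Y=2, U=0, X=2, W=0) weight 1/90
  … 4 more
Group by X:
  weight(X=2) = 7/180
  weight(X=3) = 1/18
  weight(X=4) = 7/180
Total weight = 7/180 + 1/18 + 7/180 = 2/15
P(X=2 | obs) = 7/180 / 2/15 = 7/24
P(X=3 | obs) = 1/18 / 2/15 = 5/12
P(X=4 | obs) = 7/180 / 2/15 = 7/24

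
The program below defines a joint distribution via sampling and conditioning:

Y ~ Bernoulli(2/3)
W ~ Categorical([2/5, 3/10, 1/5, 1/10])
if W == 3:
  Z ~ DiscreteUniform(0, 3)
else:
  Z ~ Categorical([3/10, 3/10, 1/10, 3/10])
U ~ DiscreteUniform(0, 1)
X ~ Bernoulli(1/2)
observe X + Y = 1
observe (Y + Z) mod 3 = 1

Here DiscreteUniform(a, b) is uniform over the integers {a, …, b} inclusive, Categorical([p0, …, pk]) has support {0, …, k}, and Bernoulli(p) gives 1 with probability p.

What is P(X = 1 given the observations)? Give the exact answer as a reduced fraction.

Enumerate traces; 24 have nonzero weight after conditioning:
  (Y=0, W=0, Z=1, U=0, X=1) weight 1/100
  (Y=0, W=0, Z=1, U=1, X=1) weight 1/100
  (Y=0, W=1, Z=1, U=0, X=1) weight 3/400
  (Y=0, W=1, Z=1, U=1, X=1) weight 3/400
  (Y=0, W=2, Z=1, U=0, X=1) weight 1/200
  (Y=0, W=2, Z=1, U=1, X=1) weight 1/200
  (Y=0, W=3, Z=1, U=0, X=1) weight 1/480
  (Y=0, W=3, Z=1, U=1, X=1) weight 1/480
  (Y=1, W=0, Z=0, U=0, X=0) weight 1/50
  … 15 more
Group by X:
  weight(X=0) = 59/300
  weight(X=1) = 59/1200
Total weight = 59/300 + 59/1200 = 59/240
P(X=0 | obs) = 59/300 / 59/240 = 4/5
P(X=1 | obs) = 59/1200 / 59/240 = 1/5

P(X = 1 | obs) = 1/5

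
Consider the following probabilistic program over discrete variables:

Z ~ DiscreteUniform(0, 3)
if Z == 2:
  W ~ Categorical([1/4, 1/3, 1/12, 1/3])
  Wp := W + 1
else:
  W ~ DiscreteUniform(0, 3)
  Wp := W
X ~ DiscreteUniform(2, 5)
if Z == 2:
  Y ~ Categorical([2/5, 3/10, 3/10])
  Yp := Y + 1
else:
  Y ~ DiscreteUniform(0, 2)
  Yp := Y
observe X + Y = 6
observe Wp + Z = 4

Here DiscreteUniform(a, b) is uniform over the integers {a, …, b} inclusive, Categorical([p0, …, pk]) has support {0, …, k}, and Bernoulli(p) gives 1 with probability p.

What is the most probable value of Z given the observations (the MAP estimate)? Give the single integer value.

argmax_v P(Z = v | obs) = 2

Enumerate traces; 6 have nonzero weight after conditioning:
  (Z=1, W=3, X=4, Y=2) weight 1/192
  (Z=1, W=3, X=5, Y=1) weight 1/192
  (Z=2, W=1, X=4, Y=2) weight 1/160
  (Z=2, W=1, X=5, Y=1) weight 1/160
  (Z=3, W=1, X=4, Y=2) weight 1/192
  (Z=3, W=1, X=5, Y=1) weight 1/192
Group by Z:
  weight(Z=1) = 1/96
  weight(Z=2) = 1/80
  weight(Z=3) = 1/96
Total weight = 1/96 + 1/80 + 1/96 = 1/30
P(Z=1 | obs) = 1/96 / 1/30 = 5/16
P(Z=2 | obs) = 1/80 / 1/30 = 3/8
P(Z=3 | obs) = 1/96 / 1/30 = 5/16
argmax = 2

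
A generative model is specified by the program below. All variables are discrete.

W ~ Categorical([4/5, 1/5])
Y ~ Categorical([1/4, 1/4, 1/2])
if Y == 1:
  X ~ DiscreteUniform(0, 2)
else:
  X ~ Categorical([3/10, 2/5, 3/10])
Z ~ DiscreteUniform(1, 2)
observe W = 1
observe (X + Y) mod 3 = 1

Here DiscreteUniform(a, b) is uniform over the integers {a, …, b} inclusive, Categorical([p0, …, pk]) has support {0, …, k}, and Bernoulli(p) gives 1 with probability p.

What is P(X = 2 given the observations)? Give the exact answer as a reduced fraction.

Enumerate traces; 6 have nonzero weight after conditioning:
  (W=1, Y=0, X=1, Z=1) weight 1/100
  (W=1, Y=0, X=1, Z=2) weight 1/100
  (W=1, Y=1, X=0, Z=1) weight 1/120
  (W=1, Y=1, X=0, Z=2) weight 1/120
  (W=1, Y=2, X=2, Z=1) weight 3/200
  (W=1, Y=2, X=2, Z=2) weight 3/200
Group by X:
  weight(X=0) = 1/60
  weight(X=1) = 1/50
  weight(X=2) = 3/100
Total weight = 1/60 + 1/50 + 3/100 = 1/15
P(X=0 | obs) = 1/60 / 1/15 = 1/4
P(X=1 | obs) = 1/50 / 1/15 = 3/10
P(X=2 | obs) = 3/100 / 1/15 = 9/20

P(X = 2 | obs) = 9/20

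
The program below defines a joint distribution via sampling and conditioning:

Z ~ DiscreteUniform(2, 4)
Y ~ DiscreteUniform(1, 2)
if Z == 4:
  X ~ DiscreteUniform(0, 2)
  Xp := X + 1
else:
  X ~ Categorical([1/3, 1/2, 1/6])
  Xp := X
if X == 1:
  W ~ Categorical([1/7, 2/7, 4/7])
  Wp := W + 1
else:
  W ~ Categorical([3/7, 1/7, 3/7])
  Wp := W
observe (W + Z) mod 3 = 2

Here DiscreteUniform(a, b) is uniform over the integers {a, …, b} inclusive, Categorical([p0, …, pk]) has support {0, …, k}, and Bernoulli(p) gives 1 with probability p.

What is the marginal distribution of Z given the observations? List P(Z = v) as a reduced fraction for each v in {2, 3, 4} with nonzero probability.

P(Z=2) = 12/41, P(Z=3) = 21/41, P(Z=4) = 8/41

Enumerate traces; 18 have nonzero weight after conditioning:
  (Z=2, Y=1, X=0, W=0) weight 1/42
  (Z=2, Y=1, X=1, W=0) weight 1/84
  (Z=2, Y=1, X=2, W=0) weight 1/84
  (Z=2, Y=2, X=0, W=0) weight 1/42
  (Z=2, Y=2, X=1, W=0) weight 1/84
  (Z=2, Y=2, X=2, W=0) weight 1/84
  (Z=3, Y=1, X=0, W=2) weight 1/42
  (Z=3, Y=1, X=1, W=2) weight 1/21
  (Z=4, Y=1, X=0, W=1) weight 1/126
  … 9 more
Group by Z:
  weight(Z=2) = 2/21
  weight(Z=3) = 1/6
  weight(Z=4) = 4/63
Total weight = 2/21 + 1/6 + 4/63 = 41/126
P(Z=2 | obs) = 2/21 / 41/126 = 12/41
P(Z=3 | obs) = 1/6 / 41/126 = 21/41
P(Z=4 | obs) = 4/63 / 41/126 = 8/41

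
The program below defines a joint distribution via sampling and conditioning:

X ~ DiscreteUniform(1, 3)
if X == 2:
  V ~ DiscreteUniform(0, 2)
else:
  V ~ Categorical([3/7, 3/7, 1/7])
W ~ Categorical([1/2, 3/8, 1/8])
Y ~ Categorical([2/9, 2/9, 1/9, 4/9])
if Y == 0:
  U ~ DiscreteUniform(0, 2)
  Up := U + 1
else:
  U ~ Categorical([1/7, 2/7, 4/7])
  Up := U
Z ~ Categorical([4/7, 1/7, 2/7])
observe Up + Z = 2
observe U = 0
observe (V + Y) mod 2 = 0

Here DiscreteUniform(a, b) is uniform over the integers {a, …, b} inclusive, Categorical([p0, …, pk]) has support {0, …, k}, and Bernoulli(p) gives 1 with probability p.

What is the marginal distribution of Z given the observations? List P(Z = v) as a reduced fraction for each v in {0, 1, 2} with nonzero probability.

P(Z=1) = 133/415, P(Z=2) = 282/415

Enumerate traces; 54 have nonzero weight after conditioning:
  (X=1, V=0, W=0, Y=0, U=0, Z=1) weight 1/1323
  (X=1, V=0, W=0, Y=2, U=0, Z=2) weight 1/3087
  (X=1, V=0, W=1, Y=0, U=0, Z=1) weight 1/1764
  (X=1, V=0, W=1, Y=2, U=0, Z=2) weight 1/4116
  (X=1, V=0, W=2, Y=0, U=0, Z=1) weight 1/5292
  (X=1, V=0, W=2, Y=2, U=0, Z=2) weight 1/12348
  (X=1, V=1, W=0, Y=1, U=0, Z=2) weight 2/3087
  (X=1, V=1, W=0, Y=3, U=0, Z=2) weight 4/3087
  … 46 more
Group by Z:
  weight(Z=1) = 76/11907
  weight(Z=2) = 376/27783
Total weight = 76/11907 + 376/27783 = 1660/83349
P(Z=1 | obs) = 76/11907 / 1660/83349 = 133/415
P(Z=2 | obs) = 376/27783 / 1660/83349 = 282/415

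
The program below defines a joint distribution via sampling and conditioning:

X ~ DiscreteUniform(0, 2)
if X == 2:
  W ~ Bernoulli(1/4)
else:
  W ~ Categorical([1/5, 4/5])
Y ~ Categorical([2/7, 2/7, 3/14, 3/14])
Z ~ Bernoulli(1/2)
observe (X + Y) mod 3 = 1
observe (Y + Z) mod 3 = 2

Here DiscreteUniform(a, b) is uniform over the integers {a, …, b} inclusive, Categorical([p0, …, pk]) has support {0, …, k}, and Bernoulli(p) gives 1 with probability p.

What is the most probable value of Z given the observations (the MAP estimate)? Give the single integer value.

argmax_v P(Z = v | obs) = 1

Enumerate traces; 4 have nonzero weight after conditioning:
  (X=0, W=0, Y=1, Z=1) weight 1/105
  (X=0, W=1, Y=1, Z=1) weight 4/105
  (X=2, W=0, Y=2, Z=0) weight 3/112
  (X=2, W=1, Y=2, Z=0) weight 1/112
Group by Z:
  weight(Z=0) = 1/28
  weight(Z=1) = 1/21
Total weight = 1/28 + 1/21 = 1/12
P(Z=0 | obs) = 1/28 / 1/12 = 3/7
P(Z=1 | obs) = 1/21 / 1/12 = 4/7
argmax = 1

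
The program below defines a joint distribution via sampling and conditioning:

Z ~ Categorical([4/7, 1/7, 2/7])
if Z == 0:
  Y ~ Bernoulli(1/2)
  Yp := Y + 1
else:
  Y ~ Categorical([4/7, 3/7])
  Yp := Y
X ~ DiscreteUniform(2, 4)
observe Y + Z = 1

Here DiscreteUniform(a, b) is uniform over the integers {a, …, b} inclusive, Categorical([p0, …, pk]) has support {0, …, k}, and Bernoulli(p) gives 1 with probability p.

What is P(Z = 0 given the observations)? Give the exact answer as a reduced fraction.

Enumerate traces; 6 have nonzero weight after conditioning:
  (Z=0, Y=1, X=2) weight 2/21
  (Z=0, Y=1, X=3) weight 2/21
  (Z=0, Y=1, X=4) weight 2/21
  (Z=1, Y=0, X=2) weight 4/147
  (Z=1, Y=0, X=3) weight 4/147
  (Z=1, Y=0, X=4) weight 4/147
Group by Z:
  weight(Z=0) = 2/7
  weight(Z=1) = 4/49
Total weight = 2/7 + 4/49 = 18/49
P(Z=0 | obs) = 2/7 / 18/49 = 7/9
P(Z=1 | obs) = 4/49 / 18/49 = 2/9

P(Z = 0 | obs) = 7/9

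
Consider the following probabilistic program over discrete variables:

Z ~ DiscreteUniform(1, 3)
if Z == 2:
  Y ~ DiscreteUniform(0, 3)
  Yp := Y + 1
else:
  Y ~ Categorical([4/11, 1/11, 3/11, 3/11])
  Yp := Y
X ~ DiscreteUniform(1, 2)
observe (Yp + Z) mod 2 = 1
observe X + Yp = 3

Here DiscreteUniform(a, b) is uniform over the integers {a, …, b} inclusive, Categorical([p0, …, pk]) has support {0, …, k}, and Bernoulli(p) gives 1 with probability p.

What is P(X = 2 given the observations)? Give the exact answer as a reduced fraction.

P(X = 2 | obs) = 11/35

Enumerate traces; 3 have nonzero weight after conditioning:
  (Z=1, Y=2, X=1) weight 1/22
  (Z=2, Y=0, X=2) weight 1/24
  (Z=3, Y=2, X=1) weight 1/22
Group by X:
  weight(X=1) = 1/11
  weight(X=2) = 1/24
Total weight = 1/11 + 1/24 = 35/264
P(X=1 | obs) = 1/11 / 35/264 = 24/35
P(X=2 | obs) = 1/24 / 35/264 = 11/35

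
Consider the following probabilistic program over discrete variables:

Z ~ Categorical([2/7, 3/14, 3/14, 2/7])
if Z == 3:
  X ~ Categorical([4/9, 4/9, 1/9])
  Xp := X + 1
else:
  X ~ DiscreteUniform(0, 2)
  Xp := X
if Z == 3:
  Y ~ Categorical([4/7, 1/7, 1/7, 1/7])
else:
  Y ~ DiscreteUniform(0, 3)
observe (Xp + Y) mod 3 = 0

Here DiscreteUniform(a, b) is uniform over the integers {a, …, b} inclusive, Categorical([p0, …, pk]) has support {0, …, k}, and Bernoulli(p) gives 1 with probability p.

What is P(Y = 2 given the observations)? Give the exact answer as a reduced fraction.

P(Y = 2 | obs) = 137/524

Enumerate traces; 16 have nonzero weight after conditioning:
  (Z=0, X=0, Y=0) weight 1/42
  (Z=0, X=0, Y=3) weight 1/42
  (Z=0, X=1, Y=2) weight 1/42
  (Z=0, X=2, Y=1) weight 1/42
  (Z=1, X=0, Y=0) weight 1/56
  (Z=1, X=0, Y=3) weight 1/56
  (Z=1, X=1, Y=2) weight 1/56
  (Z=1, X=2, Y=1) weight 1/56
  … 8 more
Group by Y:
  weight(Y=0) = 137/1764
  weight(Y=1) = 137/1764
  weight(Y=2) = 137/1764
  weight(Y=3) = 113/1764
Total weight = 137/1764 + 137/1764 + 137/1764 + 113/1764 = 131/441
P(Y=0 | obs) = 137/1764 / 131/441 = 137/524
P(Y=1 | obs) = 137/1764 / 131/441 = 137/524
P(Y=2 | obs) = 137/1764 / 131/441 = 137/524
P(Y=3 | obs) = 113/1764 / 131/441 = 113/524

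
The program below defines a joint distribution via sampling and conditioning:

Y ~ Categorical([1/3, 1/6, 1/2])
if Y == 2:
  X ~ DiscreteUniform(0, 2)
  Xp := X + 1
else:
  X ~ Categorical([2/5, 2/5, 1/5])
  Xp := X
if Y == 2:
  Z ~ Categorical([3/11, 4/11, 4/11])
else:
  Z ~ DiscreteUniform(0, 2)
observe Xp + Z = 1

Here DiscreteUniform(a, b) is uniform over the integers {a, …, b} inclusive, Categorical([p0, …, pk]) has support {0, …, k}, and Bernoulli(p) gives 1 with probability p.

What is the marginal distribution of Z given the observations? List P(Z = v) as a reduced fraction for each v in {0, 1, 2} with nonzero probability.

P(Z=0) = 37/59, P(Z=1) = 22/59

Enumerate traces; 5 have nonzero weight after conditioning:
  (Y=0, X=0, Z=1) weight 2/45
  (Y=0, X=1, Z=0) weight 2/45
  (Y=1, X=0, Z=1) weight 1/45
  (Y=1, X=1, Z=0) weight 1/45
  (Y=2, X=0, Z=0) weight 1/22
Group by Z:
  weight(Z=0) = 37/330
  weight(Z=1) = 1/15
Total weight = 37/330 + 1/15 = 59/330
P(Z=0 | obs) = 37/330 / 59/330 = 37/59
P(Z=1 | obs) = 1/15 / 59/330 = 22/59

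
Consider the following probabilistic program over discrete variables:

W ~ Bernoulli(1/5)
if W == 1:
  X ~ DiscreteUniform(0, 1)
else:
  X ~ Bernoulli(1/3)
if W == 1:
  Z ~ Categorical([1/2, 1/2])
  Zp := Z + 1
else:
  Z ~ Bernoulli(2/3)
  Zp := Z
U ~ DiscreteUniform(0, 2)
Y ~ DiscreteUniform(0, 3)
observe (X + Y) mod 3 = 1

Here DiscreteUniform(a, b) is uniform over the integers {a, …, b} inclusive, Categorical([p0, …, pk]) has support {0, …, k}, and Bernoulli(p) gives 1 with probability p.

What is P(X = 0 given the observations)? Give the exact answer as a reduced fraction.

P(X = 0 | obs) = 19/41

Enumerate traces; 36 have nonzero weight after conditioning:
  (W=0, X=0, Z=0, U=0, Y=1) weight 2/135
  (W=0, X=0, Z=0, U=1, Y=1) weight 2/135
  (W=0, X=0, Z=0, U=2, Y=1) weight 2/135
  (W=0, X=0, Z=1, U=0, Y=1) weight 4/135
  (W=0, X=0, Z=1, U=1, Y=1) weight 4/135
  (W=0, X=0, Z=1, U=2, Y=1) weight 4/135
  (W=0, X=1, Z=0, U=0, Y=0) weight 1/135
  (W=0, X=1, Z=0, U=0, Y=3) weight 1/135
  … 28 more
Group by X:
  weight(X=0) = 19/120
  weight(X=1) = 11/60
Total weight = 19/120 + 11/60 = 41/120
P(X=0 | obs) = 19/120 / 41/120 = 19/41
P(X=1 | obs) = 11/60 / 41/120 = 22/41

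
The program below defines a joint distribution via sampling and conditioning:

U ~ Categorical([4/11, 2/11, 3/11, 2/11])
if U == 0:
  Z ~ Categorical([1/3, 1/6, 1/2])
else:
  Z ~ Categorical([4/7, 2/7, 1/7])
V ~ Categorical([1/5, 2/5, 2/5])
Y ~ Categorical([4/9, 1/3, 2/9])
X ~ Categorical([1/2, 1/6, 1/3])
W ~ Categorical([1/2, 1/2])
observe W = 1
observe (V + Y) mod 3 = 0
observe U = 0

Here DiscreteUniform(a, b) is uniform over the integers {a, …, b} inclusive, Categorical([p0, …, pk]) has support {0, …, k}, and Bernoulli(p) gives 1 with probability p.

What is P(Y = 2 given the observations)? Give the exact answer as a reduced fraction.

Enumerate traces; 27 have nonzero weight after conditioning:
  (U=0, Z=0, V=0, Y=0, X=0, W=1) weight 4/1485
  (U=0, Z=0, V=0, Y=0, X=1, W=1) weight 4/4455
  (U=0, Z=0, V=0, Y=0, X=2, W=1) weight 8/4455
  (U=0, Z=0, V=1, Y=2, X=0, W=1) weight 4/1485
  (U=0, Z=0, V=1, Y=2, X=1, W=1) weight 4/4455
  (U=0, Z=0, V=1, Y=2, X=2, W=1) weight 8/4455
  (U=0, Z=0, V=2, Y=1, X=0, W=1) weight 2/495
  (U=0, Z=0, V=2, Y=1, X=1, W=1) weight 2/1485
  … 19 more
Group by Y:
  weight(Y=0) = 8/495
  weight(Y=1) = 4/165
  weight(Y=2) = 8/495
Total weight = 8/495 + 4/165 + 8/495 = 28/495
P(Y=0 | obs) = 8/495 / 28/495 = 2/7
P(Y=1 | obs) = 4/165 / 28/495 = 3/7
P(Y=2 | obs) = 8/495 / 28/495 = 2/7

P(Y = 2 | obs) = 2/7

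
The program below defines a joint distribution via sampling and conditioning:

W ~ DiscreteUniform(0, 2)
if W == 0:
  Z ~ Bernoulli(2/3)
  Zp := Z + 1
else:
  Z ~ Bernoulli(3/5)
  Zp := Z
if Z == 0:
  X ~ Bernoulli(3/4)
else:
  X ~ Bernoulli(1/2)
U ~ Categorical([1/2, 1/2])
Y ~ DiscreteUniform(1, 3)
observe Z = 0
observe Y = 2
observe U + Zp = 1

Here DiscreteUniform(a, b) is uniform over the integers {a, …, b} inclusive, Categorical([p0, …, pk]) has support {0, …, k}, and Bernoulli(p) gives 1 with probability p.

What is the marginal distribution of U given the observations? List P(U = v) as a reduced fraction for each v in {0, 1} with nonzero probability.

Enumerate traces; 6 have nonzero weight after conditioning:
  (W=0, Z=0, X=0, U=0, Y=2) weight 1/216
  (W=0, Z=0, X=1, U=0, Y=2) weight 1/72
  (W=1, Z=0, X=0, U=1, Y=2) weight 1/180
  (W=1, Z=0, X=1, U=1, Y=2) weight 1/60
  (W=2, Z=0, X=0, U=1, Y=2) weight 1/180
  (W=2, Z=0, X=1, U=1, Y=2) weight 1/60
Group by U:
  weight(U=0) = 1/54
  weight(U=1) = 2/45
Total weight = 1/54 + 2/45 = 17/270
P(U=0 | obs) = 1/54 / 17/270 = 5/17
P(U=1 | obs) = 2/45 / 17/270 = 12/17

P(U=0) = 5/17, P(U=1) = 12/17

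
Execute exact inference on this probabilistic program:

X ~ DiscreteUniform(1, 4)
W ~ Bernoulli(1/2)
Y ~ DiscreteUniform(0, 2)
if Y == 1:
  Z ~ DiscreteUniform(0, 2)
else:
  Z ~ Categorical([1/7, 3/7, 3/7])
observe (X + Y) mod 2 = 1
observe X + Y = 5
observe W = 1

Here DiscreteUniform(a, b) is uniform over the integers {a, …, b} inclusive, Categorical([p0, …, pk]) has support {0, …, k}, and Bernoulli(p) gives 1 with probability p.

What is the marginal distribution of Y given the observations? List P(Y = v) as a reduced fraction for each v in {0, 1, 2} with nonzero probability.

Enumerate traces; 6 have nonzero weight after conditioning:
  (X=3, W=1, Y=2, Z=0) weight 1/168
  (X=3, W=1, Y=2, Z=1) weight 1/56
  (X=3, W=1, Y=2, Z=2) weight 1/56
  (X=4, W=1, Y=1, Z=0) weight 1/72
  (X=4, W=1, Y=1, Z=1) weight 1/72
  (X=4, W=1, Y=1, Z=2) weight 1/72
Group by Y:
  weight(Y=1) = 1/24
  weight(Y=2) = 1/24
Total weight = 1/24 + 1/24 = 1/12
P(Y=1 | obs) = 1/24 / 1/12 = 1/2
P(Y=2 | obs) = 1/24 / 1/12 = 1/2

P(Y=1) = 1/2, P(Y=2) = 1/2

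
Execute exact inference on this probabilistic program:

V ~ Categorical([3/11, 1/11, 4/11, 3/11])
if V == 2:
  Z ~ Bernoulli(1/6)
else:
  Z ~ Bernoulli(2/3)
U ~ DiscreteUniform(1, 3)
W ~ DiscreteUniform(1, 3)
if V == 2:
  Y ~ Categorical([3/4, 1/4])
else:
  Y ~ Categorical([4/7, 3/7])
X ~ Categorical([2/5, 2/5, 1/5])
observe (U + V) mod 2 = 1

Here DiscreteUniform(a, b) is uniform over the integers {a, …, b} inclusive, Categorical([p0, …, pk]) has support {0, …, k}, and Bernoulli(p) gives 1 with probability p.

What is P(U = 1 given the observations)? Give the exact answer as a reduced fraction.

Enumerate traces; 216 have nonzero weight after conditioning:
  (V=0, Z=0, U=1, W=1, Y=0, X=0) weight 8/3465
  (V=0, Z=0, U=1, W=1, Y=0, X=1) weight 8/3465
  (V=0, Z=0, U=1, W=1, Y=0, X=2) weight 4/3465
  (V=0, Z=0, U=1, W=1, Y=1, X=0) weight 2/1155
  (V=0, Z=0, U=1, W=1, Y=1, X=1) weight 2/1155
  (V=0, Z=0, U=1, W=1, Y=1, X=2) weight 1/1155
  (V=0, Z=0, U=1, W=2, Y=0, X=0) weight 8/3465
  (V=0, Z=0, U=1, W=2, Y=0, X=1) weight 8/3465
  (V=0, Z=0, U=3, W=1, Y=0, X=0) weight 8/3465
  (V=1, Z=0, U=2, W=1, Y=0, X=0) weight 8/10395
  … 206 more
Group by U:
  weight(U=1) = 7/33
  weight(U=2) = 4/33
  weight(U=3) = 7/33
Total weight = 7/33 + 4/33 + 7/33 = 6/11
P(U=1 | obs) = 7/33 / 6/11 = 7/18
P(U=2 | obs) = 4/33 / 6/11 = 2/9
P(U=3 | obs) = 7/33 / 6/11 = 7/18

P(U = 1 | obs) = 7/18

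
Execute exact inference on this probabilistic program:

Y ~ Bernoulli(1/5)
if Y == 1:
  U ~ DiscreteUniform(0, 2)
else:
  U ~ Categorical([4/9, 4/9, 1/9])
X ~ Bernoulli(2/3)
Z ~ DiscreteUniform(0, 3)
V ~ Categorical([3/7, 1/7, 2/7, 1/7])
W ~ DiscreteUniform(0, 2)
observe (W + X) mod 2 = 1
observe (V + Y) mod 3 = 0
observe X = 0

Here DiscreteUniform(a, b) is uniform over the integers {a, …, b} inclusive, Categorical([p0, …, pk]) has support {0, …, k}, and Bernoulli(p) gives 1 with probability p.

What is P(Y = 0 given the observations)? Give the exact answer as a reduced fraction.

Enumerate traces; 36 have nonzero weight after conditioning:
  (Y=0, U=0, X=0, Z=0, V=0, W=1) weight 4/945
  (Y=0, U=0, X=0, Z=0, V=3, W=1) weight 4/2835
  (Y=0, U=0, X=0, Z=1, V=0, W=1) weight 4/945
  (Y=0, U=0, X=0, Z=1, V=3, W=1) weight 4/2835
  (Y=0, U=0, X=0, Z=2, V=0, W=1) weight 4/945
  (Y=0, U=0, X=0, Z=2, V=3, W=1) weight 4/2835
  (Y=0, U=0, X=0, Z=3, V=0, W=1) weight 4/945
  (Y=0, U=0, X=0, Z=3, V=3, W=1) weight 4/2835
  (Y=1, U=0, X=0, Z=0, V=2, W=1) weight 1/1890
  … 27 more
Group by Y:
  weight(Y=0) = 16/315
  weight(Y=1) = 2/315
Total weight = 16/315 + 2/315 = 2/35
P(Y=0 | obs) = 16/315 / 2/35 = 8/9
P(Y=1 | obs) = 2/315 / 2/35 = 1/9

P(Y = 0 | obs) = 8/9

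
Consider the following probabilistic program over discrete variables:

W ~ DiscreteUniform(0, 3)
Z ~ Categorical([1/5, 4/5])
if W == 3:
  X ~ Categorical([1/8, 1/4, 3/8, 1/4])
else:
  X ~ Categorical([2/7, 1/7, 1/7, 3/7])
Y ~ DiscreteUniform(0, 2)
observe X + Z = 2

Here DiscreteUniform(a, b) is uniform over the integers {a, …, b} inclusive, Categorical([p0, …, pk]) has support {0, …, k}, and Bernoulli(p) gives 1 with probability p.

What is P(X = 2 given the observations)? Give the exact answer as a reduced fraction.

P(X = 2 | obs) = 45/197

Enumerate traces; 24 have nonzero weight after conditioning:
  (W=0, Z=0, X=2, Y=0) weight 1/420
  (W=0, Z=0, X=2, Y=1) weight 1/420
  (W=0, Z=0, X=2, Y=2) weight 1/420
  (W=0, Z=1, X=1, Y=0) weight 1/105
  (W=0, Z=1, X=1, Y=1) weight 1/105
  (W=0, Z=1, X=1, Y=2) weight 1/105
  (W=1, Z=0, X=2, Y=0) weight 1/420
  (W=1, Z=0, X=2, Y=1) weight 1/420
  … 16 more
Group by X:
  weight(X=1) = 19/140
  weight(X=2) = 9/224
Total weight = 19/140 + 9/224 = 197/1120
P(X=1 | obs) = 19/140 / 197/1120 = 152/197
P(X=2 | obs) = 9/224 / 197/1120 = 45/197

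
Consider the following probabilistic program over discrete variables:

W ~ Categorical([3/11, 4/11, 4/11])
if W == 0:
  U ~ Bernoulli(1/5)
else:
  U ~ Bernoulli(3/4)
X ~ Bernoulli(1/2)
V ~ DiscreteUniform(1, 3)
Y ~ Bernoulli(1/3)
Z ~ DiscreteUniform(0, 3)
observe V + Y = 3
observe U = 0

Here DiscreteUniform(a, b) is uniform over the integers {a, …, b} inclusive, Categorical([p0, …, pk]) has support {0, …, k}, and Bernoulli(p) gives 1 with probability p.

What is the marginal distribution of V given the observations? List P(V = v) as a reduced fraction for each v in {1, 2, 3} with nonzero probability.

P(V=2) = 1/3, P(V=3) = 2/3

Enumerate traces; 48 have nonzero weight after conditioning:
  (W=0, U=0, X=0, V=2, Y=1, Z=0) weight 1/330
  (W=0, U=0, X=0, V=2, Y=1, Z=1) weight 1/330
  (W=0, U=0, X=0, V=2, Y=1, Z=2) weight 1/330
  (W=0, U=0, X=0, V=2, Y=1, Z=3) weight 1/330
  (W=0, U=0, X=0, V=3, Y=0, Z=0) weight 1/165
  (W=0, U=0, X=0, V=3, Y=0, Z=1) weight 1/165
  (W=0, U=0, X=0, V=3, Y=0, Z=2) weight 1/165
  (W=0, U=0, X=0, V=3, Y=0, Z=3) weight 1/165
  … 40 more
Group by V:
  weight(V=2) = 2/45
  weight(V=3) = 4/45
Total weight = 2/45 + 4/45 = 2/15
P(V=2 | obs) = 2/45 / 2/15 = 1/3
P(V=3 | obs) = 4/45 / 2/15 = 2/3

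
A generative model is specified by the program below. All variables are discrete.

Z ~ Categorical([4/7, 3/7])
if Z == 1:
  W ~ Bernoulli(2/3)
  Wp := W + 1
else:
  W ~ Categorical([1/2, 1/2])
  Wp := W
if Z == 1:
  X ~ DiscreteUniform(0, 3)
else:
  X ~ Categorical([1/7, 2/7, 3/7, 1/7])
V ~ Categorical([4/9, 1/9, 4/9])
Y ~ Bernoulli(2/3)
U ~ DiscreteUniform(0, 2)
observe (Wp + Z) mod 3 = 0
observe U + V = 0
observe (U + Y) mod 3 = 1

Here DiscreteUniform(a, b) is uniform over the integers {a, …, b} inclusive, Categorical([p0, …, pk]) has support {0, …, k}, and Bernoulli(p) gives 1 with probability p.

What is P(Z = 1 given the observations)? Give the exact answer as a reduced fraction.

Enumerate traces; 8 have nonzero weight after conditioning:
  (Z=0, W=0, X=0, V=0, Y=1, U=0) weight 16/3969
  (Z=0, W=0, X=1, V=0, Y=1, U=0) weight 32/3969
  (Z=0, W=0, X=2, V=0, Y=1, U=0) weight 16/1323
  (Z=0, W=0, X=3, V=0, Y=1, U=0) weight 16/3969
  (Z=1, W=1, X=0, V=0, Y=1, U=0) weight 4/567
  (Z=1, W=1, X=1, V=0, Y=1, U=0) weight 4/567
  (Z=1, W=1, X=2, V=0, Y=1, U=0) weight 4/567
  (Z=1, W=1, X=3, V=0, Y=1, U=0) weight 4/567
Group by Z:
  weight(Z=0) = 16/567
  weight(Z=1) = 16/567
Total weight = 16/567 + 16/567 = 32/567
P(Z=0 | obs) = 16/567 / 32/567 = 1/2
P(Z=1 | obs) = 16/567 / 32/567 = 1/2

P(Z = 1 | obs) = 1/2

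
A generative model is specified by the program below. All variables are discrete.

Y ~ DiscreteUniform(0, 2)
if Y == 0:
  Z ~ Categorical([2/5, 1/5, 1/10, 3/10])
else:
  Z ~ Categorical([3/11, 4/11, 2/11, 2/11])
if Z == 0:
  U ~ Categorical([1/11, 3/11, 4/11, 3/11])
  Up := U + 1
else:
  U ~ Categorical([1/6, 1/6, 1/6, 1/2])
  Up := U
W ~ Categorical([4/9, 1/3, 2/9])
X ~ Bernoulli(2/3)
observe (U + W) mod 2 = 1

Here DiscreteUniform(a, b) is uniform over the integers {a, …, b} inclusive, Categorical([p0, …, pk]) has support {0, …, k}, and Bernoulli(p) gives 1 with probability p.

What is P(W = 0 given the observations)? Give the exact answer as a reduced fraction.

P(W = 0 | obs) = 13688/26601

Enumerate traces; 144 have nonzero weight after conditioning:
  (Y=0, Z=0, U=0, W=1, X=0) weight 2/1485
  (Y=0, Z=0, U=0, W=1, X=1) weight 4/1485
  (Y=0, Z=0, U=1, W=0, X=0) weight 8/1485
  (Y=0, Z=0, U=1, W=0, X=1) weight 16/1485
  (Y=0, Z=0, U=1, W=2, X=0) weight 4/1485
  (Y=0, Z=0, U=1, W=2, X=1) weight 8/1485
  (Y=0, Z=0, U=2, W=1, X=0) weight 8/1485
  (Y=0, Z=0, U=2, W=1, X=1) weight 16/1485
  … 136 more
Group by W:
  weight(W=0) = 13688/49005
  weight(W=1) = 2023/16335
  weight(W=2) = 6844/49005
Total weight = 13688/49005 + 2023/16335 + 6844/49005 = 8867/16335
P(W=0 | obs) = 13688/49005 / 8867/16335 = 13688/26601
P(W=1 | obs) = 2023/16335 / 8867/16335 = 2023/8867
P(W=2 | obs) = 6844/49005 / 8867/16335 = 6844/26601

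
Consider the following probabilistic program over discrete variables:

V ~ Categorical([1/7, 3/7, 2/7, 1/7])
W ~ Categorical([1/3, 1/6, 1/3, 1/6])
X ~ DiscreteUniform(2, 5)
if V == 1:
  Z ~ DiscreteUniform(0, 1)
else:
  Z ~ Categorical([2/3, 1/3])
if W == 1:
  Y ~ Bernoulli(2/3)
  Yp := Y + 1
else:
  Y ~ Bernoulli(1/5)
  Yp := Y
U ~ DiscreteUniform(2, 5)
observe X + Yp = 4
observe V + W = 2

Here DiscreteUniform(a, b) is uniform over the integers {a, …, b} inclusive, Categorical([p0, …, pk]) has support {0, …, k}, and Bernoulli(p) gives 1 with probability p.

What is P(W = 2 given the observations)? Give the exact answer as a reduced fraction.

P(W = 2 | obs) = 2/9

Enumerate traces; 48 have nonzero weight after conditioning:
  (V=0, W=2, X=3, Z=0, Y=1, U=2) weight 1/2520
  (V=0, W=2, X=3, Z=0, Y=1, U=3) weight 1/2520
  (V=0, W=2, X=3, Z=0, Y=1, U=4) weight 1/2520
  (V=0, W=2, X=3, Z=0, Y=1, U=5) weight 1/2520
  (V=0, W=2, X=3, Z=1, Y=1, U=2) weight 1/5040
  (V=0, W=2, X=3, Z=1, Y=1, U=3) weight 1/5040
  (V=0, W=2, X=3, Z=1, Y=1, U=4) weight 1/5040
  (V=0, W=2, X=3, Z=1, Y=1, U=5) weight 1/5040
  (V=1, W=1, X=2, Z=0, Y=1, U=2) weight 1/672
  (V=2, W=0, X=3, Z=0, Y=1, U=2) weight 1/1260
  … 38 more
Group by W:
  weight(W=0) = 1/42
  weight(W=1) = 1/56
  weight(W=2) = 1/84
Total weight = 1/42 + 1/56 + 1/84 = 3/56
P(W=0 | obs) = 1/42 / 3/56 = 4/9
P(W=1 | obs) = 1/56 / 3/56 = 1/3
P(W=2 | obs) = 1/84 / 3/56 = 2/9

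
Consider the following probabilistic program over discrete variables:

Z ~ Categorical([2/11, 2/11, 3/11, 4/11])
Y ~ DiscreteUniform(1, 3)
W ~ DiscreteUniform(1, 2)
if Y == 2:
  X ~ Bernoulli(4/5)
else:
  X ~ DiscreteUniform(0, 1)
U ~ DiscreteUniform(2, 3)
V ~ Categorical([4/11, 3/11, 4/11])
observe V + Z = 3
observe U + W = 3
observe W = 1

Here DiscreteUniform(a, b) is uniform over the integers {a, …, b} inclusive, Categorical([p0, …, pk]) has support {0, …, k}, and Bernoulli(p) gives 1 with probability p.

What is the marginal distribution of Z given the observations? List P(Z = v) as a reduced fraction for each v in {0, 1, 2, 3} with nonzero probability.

Enumerate traces; 18 have nonzero weight after conditioning:
  (Z=1, Y=1, W=1, X=0, U=2, V=2) weight 1/363
  (Z=1, Y=1, W=1, X=1, U=2, V=2) weight 1/363
  (Z=1, Y=2, W=1, X=0, U=2, V=2) weight 2/1815
  (Z=1, Y=2, W=1, X=1, U=2, V=2) weight 8/1815
  (Z=1, Y=3, W=1, X=0, U=2, V=2) weight 1/363
  (Z=1, Y=3, W=1, X=1, U=2, V=2) weight 1/363
  (Z=2, Y=1, W=1, X=0, U=2, V=1) weight 3/968
  (Z=2, Y=1, W=1, X=1, U=2, V=1) weight 3/968
  (Z=3, Y=1, W=1, X=0, U=2, V=0) weight 2/363
  … 9 more
Group by Z:
  weight(Z=1) = 2/121
  weight(Z=2) = 9/484
  weight(Z=3) = 4/121
Total weight = 2/121 + 9/484 + 4/121 = 3/44
P(Z=1 | obs) = 2/121 / 3/44 = 8/33
P(Z=2 | obs) = 9/484 / 3/44 = 3/11
P(Z=3 | obs) = 4/121 / 3/44 = 16/33

P(Z=1) = 8/33, P(Z=2) = 3/11, P(Z=3) = 16/33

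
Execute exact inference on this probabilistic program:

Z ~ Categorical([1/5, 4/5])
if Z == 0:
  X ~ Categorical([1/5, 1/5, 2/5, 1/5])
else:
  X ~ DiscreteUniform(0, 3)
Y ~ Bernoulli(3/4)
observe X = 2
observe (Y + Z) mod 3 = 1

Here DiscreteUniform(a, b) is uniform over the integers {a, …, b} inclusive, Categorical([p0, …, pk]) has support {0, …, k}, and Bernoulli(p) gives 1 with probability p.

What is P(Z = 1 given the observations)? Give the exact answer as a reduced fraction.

P(Z = 1 | obs) = 5/11

Enumerate traces; 2 have nonzero weight after conditioning:
  (Z=0, X=2, Y=1) weight 3/50
  (Z=1, X=2, Y=0) weight 1/20
Group by Z:
  weight(Z=0) = 3/50
  weight(Z=1) = 1/20
Total weight = 3/50 + 1/20 = 11/100
P(Z=0 | obs) = 3/50 / 11/100 = 6/11
P(Z=1 | obs) = 1/20 / 11/100 = 5/11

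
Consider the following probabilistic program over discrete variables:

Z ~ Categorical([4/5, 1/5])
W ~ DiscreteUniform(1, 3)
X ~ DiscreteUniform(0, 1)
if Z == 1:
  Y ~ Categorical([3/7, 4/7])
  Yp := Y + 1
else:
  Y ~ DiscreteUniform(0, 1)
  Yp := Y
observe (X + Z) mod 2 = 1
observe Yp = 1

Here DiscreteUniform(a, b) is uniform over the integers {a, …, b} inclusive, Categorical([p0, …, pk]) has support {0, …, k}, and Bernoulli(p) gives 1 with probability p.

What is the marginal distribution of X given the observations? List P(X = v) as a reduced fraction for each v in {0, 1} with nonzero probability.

Enumerate traces; 6 have nonzero weight after conditioning:
  (Z=0, W=1, X=1, Y=1) weight 1/15
  (Z=0, W=2, X=1, Y=1) weight 1/15
  (Z=0, W=3, X=1, Y=1) weight 1/15
  (Z=1, W=1, X=0, Y=0) weight 1/70
  (Z=1, W=2, X=0, Y=0) weight 1/70
  (Z=1, W=3, X=0, Y=0) weight 1/70
Group by X:
  weight(X=0) = 3/70
  weight(X=1) = 1/5
Total weight = 3/70 + 1/5 = 17/70
P(X=0 | obs) = 3/70 / 17/70 = 3/17
P(X=1 | obs) = 1/5 / 17/70 = 14/17

P(X=0) = 3/17, P(X=1) = 14/17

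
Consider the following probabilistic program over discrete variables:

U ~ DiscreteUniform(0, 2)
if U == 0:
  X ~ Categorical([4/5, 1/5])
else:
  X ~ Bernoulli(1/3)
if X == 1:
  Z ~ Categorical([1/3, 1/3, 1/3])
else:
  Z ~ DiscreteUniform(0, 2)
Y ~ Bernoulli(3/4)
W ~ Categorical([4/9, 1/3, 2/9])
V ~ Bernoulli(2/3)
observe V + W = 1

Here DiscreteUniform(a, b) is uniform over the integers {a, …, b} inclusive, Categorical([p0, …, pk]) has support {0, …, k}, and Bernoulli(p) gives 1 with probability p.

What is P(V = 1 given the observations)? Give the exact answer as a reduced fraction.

Enumerate traces; 72 have nonzero weight after conditioning:
  (U=0, X=0, Z=0, Y=0, W=0, V=1) weight 8/1215
  (U=0, X=0, Z=0, Y=0, W=1, V=0) weight 1/405
  (U=0, X=0, Z=0, Y=1, W=0, V=1) weight 8/405
  (U=0, X=0, Z=0, Y=1, W=1, V=0) weight 1/135
  (U=0, X=0, Z=1, Y=0, W=0, V=1) weight 8/1215
  (U=0, X=0, Z=1, Y=0, W=1, V=0) weight 1/405
  (U=0, X=0, Z=1, Y=1, W=0, V=1) weight 8/405
  (U=0, X=0, Z=1, Y=1, W=1, V=0) weight 1/135
  … 64 more
Group by V:
  weight(V=0) = 1/9
  weight(V=1) = 8/27
Total weight = 1/9 + 8/27 = 11/27
P(V=0 | obs) = 1/9 / 11/27 = 3/11
P(V=1 | obs) = 8/27 / 11/27 = 8/11

P(V = 1 | obs) = 8/11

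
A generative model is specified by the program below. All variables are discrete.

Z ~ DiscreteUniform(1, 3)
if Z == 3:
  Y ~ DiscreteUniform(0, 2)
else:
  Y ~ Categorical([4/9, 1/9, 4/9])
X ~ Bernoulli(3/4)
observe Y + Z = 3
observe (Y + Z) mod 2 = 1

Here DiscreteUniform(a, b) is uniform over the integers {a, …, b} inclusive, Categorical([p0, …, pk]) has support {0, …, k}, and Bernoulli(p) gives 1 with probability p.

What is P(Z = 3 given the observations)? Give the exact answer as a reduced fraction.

P(Z = 3 | obs) = 3/8

Enumerate traces; 6 have nonzero weight after conditioning:
  (Z=1, Y=2, X=0) weight 1/27
  (Z=1, Y=2, X=1) weight 1/9
  (Z=2, Y=1, X=0) weight 1/108
  (Z=2, Y=1, X=1) weight 1/36
  (Z=3, Y=0, X=0) weight 1/36
  (Z=3, Y=0, X=1) weight 1/12
Group by Z:
  weight(Z=1) = 4/27
  weight(Z=2) = 1/27
  weight(Z=3) = 1/9
Total weight = 4/27 + 1/27 + 1/9 = 8/27
P(Z=1 | obs) = 4/27 / 8/27 = 1/2
P(Z=2 | obs) = 1/27 / 8/27 = 1/8
P(Z=3 | obs) = 1/9 / 8/27 = 3/8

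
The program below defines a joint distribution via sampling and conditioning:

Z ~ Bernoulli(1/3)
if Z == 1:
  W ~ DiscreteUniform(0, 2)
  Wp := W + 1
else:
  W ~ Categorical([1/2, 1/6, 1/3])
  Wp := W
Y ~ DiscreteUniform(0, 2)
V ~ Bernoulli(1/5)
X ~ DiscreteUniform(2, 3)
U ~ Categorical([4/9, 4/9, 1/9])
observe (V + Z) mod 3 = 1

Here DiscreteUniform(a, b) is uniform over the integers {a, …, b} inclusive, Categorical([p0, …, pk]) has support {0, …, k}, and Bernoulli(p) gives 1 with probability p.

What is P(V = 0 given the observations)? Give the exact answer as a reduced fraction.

Enumerate traces; 108 have nonzero weight after conditioning:
  (Z=0, W=0, Y=0, V=1, X=2, U=0) weight 2/405
  (Z=0, W=0, Y=0, V=1, X=2, U=1) weight 2/405
  (Z=0, W=0, Y=0, V=1, X=2, U=2) weight 1/810
  (Z=0, W=0, Y=0, V=1, X=3, U=0) weight 2/405
  (Z=0, W=0, Y=0, V=1, X=3, U=1) weight 2/405
  (Z=0, W=0, Y=0, V=1, X=3, U=2) weight 1/810
  (Z=0, W=0, Y=1, V=1, X=2, U=0) weight 2/405
  (Z=0, W=0, Y=1, V=1, X=2, U=1) weight 2/405
  (Z=1, W=0, Y=0, V=0, X=2, U=0) weight 8/1215
  … 99 more
Group by V:
  weight(V=0) = 4/15
  weight(V=1) = 2/15
Total weight = 4/15 + 2/15 = 2/5
P(V=0 | obs) = 4/15 / 2/5 = 2/3
P(V=1 | obs) = 2/15 / 2/5 = 1/3

P(V = 0 | obs) = 2/3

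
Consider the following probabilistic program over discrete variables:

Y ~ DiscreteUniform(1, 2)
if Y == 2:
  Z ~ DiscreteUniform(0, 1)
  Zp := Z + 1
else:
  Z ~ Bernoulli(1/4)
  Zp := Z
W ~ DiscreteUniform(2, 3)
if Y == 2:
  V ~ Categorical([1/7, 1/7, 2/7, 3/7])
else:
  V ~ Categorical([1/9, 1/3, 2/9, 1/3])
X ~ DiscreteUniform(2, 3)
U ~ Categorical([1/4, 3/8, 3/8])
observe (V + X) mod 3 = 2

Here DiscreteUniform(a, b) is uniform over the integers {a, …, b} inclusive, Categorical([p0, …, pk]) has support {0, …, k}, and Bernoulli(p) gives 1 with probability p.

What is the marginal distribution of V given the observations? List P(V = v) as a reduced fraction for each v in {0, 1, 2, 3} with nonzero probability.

Enumerate traces; 72 have nonzero weight after conditioning:
  (Y=1, Z=0, W=2, V=0, X=2, U=0) weight 1/384
  (Y=1, Z=0, W=2, V=0, X=2, U=1) weight 1/256
  (Y=1, Z=0, W=2, V=0, X=2, U=2) weight 1/256
  (Y=1, Z=0, W=2, V=2, X=3, U=0) weight 1/192
  (Y=1, Z=0, W=2, V=2, X=3, U=1) weight 1/128
  (Y=1, Z=0, W=2, V=2, X=3, U=2) weight 1/128
  (Y=1, Z=0, W=2, V=3, X=2, U=0) weight 1/128
  (Y=1, Z=0, W=2, V=3, X=2, U=1) weight 3/256
  … 64 more
Group by V:
  weight(V=0) = 4/63
  weight(V=2) = 8/63
  weight(V=3) = 4/21
Total weight = 4/63 + 8/63 + 4/21 = 8/21
P(V=0 | obs) = 4/63 / 8/21 = 1/6
P(V=2 | obs) = 8/63 / 8/21 = 1/3
P(V=3 | obs) = 4/21 / 8/21 = 1/2

P(V=0) = 1/6, P(V=2) = 1/3, P(V=3) = 1/2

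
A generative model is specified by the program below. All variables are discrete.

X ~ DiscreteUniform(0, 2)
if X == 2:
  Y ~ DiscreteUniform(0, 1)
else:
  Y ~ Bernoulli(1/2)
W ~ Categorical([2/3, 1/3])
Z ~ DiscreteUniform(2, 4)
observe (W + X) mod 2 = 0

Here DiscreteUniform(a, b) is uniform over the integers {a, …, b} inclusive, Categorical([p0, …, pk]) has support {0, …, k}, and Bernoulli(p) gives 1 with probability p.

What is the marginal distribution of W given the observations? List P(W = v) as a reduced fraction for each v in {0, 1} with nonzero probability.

Enumerate traces; 18 have nonzero weight after conditioning:
  (X=0, Y=0, W=0, Z=2) weight 1/27
  (X=0, Y=0, W=0, Z=3) weight 1/27
  (X=0, Y=0, W=0, Z=4) weight 1/27
  (X=0, Y=1, W=0, Z=2) weight 1/27
  (X=0, Y=1, W=0, Z=3) weight 1/27
  (X=0, Y=1, W=0, Z=4) weight 1/27
  (X=1, Y=0, W=1, Z=2) weight 1/54
  (X=1, Y=0, W=1, Z=3) weight 1/54
  … 10 more
Group by W:
  weight(W=0) = 4/9
  weight(W=1) = 1/9
Total weight = 4/9 + 1/9 = 5/9
P(W=0 | obs) = 4/9 / 5/9 = 4/5
P(W=1 | obs) = 1/9 / 5/9 = 1/5

P(W=0) = 4/5, P(W=1) = 1/5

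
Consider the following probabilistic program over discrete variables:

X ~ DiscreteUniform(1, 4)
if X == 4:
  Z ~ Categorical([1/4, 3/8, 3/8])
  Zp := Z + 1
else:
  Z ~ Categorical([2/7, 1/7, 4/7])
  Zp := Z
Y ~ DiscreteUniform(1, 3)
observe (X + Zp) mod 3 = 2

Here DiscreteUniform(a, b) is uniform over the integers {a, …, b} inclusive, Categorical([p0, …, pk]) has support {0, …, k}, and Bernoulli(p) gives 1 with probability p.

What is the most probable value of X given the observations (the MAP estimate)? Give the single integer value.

argmax_v P(X = v | obs) = 3

Enumerate traces; 12 have nonzero weight after conditioning:
  (X=1, Z=1, Y=1) weight 1/84
  (X=1, Z=1, Y=2) weight 1/84
  (X=1, Z=1, Y=3) weight 1/84
  (X=2, Z=0, Y=1) weight 1/42
  (X=2, Z=0, Y=2) weight 1/42
  (X=2, Z=0, Y=3) weight 1/42
  (X=3, Z=2, Y=1) weight 1/21
  (X=3, Z=2, Y=2) weight 1/21
  (X=4, Z=0, Y=1) weight 1/48
  … 3 more
Group by X:
  weight(X=1) = 1/28
  weight(X=2) = 1/14
  weight(X=3) = 1/7
  weight(X=4) = 1/16
Total weight = 1/28 + 1/14 + 1/7 + 1/16 = 5/16
P(X=1 | obs) = 1/28 / 5/16 = 4/35
P(X=2 | obs) = 1/14 / 5/16 = 8/35
P(X=3 | obs) = 1/7 / 5/16 = 16/35
P(X=4 | obs) = 1/16 / 5/16 = 1/5
argmax = 3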